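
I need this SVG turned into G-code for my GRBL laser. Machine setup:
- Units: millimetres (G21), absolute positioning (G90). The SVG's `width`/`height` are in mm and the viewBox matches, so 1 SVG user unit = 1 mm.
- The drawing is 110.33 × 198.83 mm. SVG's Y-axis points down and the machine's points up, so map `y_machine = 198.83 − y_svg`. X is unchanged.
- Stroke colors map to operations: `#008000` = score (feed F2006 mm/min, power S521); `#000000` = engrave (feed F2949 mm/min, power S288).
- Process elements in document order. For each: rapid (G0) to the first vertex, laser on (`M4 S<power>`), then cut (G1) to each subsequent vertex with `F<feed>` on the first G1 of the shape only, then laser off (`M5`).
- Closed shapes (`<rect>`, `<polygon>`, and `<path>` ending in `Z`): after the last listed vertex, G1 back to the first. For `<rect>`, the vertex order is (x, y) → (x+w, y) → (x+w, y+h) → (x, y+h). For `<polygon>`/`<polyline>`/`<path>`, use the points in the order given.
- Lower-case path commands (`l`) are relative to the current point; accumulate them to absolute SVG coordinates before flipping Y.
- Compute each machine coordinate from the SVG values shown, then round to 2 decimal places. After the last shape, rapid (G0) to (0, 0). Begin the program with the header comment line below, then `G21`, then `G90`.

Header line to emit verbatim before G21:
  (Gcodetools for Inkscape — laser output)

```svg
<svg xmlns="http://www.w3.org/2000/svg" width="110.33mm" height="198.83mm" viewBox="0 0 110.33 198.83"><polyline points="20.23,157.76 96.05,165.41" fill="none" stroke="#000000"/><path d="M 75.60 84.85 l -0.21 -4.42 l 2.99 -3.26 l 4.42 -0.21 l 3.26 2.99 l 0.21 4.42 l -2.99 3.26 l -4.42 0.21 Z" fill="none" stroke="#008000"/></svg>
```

Since the viewBox matches the mm dimensions, user units are millimetres directly. The only transform is the Y-flip y_m = 198.83 − y_svg.

Shape 1 is a line segment drawn with `<polyline>`. Its stroke #000000 means engrave at S288, F2949. After flipping Y the toolpath is (20.23,41.07) → (96.05,33.42).

Shape 2 is a regular polygon drawn with `<path>`. Its stroke #008000 means score at S521, F2006. After flipping Y the toolpath is (75.60,113.98) → (75.39,118.40) → (78.38,121.66) → (82.80,121.87) → (86.06,118.88) → (86.27,114.46) → (83.28,111.20) → (78.86,110.99) → (75.60,113.98), returning to the start.

(Gcodetools for Inkscape — laser output)
G21
G90
G0 X20.23 Y41.07
M4 S288
G1 X96.05 Y33.42 F2949
M5
G0 X75.60 Y113.98
M4 S521
G1 X75.39 Y118.40 F2006
G1 X78.38 Y121.66
G1 X82.80 Y121.87
G1 X86.06 Y118.88
G1 X86.27 Y114.46
G1 X83.28 Y111.20
G1 X78.86 Y110.99
G1 X75.60 Y113.98
M5
G0 X0.00 Y0.00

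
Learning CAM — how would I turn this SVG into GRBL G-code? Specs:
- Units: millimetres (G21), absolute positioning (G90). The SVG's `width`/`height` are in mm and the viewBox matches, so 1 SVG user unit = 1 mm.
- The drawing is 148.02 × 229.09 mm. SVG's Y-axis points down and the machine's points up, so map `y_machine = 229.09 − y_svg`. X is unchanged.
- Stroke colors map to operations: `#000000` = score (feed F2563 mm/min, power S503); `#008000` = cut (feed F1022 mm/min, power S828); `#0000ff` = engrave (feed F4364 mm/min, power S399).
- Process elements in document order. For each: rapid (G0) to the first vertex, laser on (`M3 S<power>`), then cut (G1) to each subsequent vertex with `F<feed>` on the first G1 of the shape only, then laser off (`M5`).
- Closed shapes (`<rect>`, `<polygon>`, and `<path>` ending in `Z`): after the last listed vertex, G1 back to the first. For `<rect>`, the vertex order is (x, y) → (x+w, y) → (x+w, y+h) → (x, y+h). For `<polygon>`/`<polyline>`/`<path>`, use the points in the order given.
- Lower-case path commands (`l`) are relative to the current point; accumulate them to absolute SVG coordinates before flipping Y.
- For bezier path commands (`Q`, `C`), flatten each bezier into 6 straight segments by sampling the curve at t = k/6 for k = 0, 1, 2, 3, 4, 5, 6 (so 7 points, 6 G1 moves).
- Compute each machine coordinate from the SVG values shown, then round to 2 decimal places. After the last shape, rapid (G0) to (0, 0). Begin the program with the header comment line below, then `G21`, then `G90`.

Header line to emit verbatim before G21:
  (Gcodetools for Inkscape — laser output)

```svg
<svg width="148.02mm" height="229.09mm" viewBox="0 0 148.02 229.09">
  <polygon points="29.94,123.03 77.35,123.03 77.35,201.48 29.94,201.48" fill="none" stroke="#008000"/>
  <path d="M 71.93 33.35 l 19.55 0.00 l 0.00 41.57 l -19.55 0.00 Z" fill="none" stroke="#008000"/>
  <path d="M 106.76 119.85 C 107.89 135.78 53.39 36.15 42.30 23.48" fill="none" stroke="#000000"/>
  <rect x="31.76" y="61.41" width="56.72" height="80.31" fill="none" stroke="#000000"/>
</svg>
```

viewBox `0 0 148.02 229.09` with mm width/height → 1 unit = 1 mm. Flip: y_m = 229.09 − y_svg.

**Shape 1** — `<polygon>` rectangle, stroke `#008000` → cut (S828, F1022). Machine vertices: (29.94,106.06) → (77.35,106.06) → (77.35,27.61) → (29.94,27.61) → (29.94,106.06). Closed: final G1 returns to the first vertex.

**Shape 2** — `<path>` rectangle, stroke `#008000` → cut (S828, F1022). Machine vertices: (71.93,195.74) → (91.48,195.74) → (91.48,154.17) → (71.93,154.17) → (71.93,195.74). Closed: final G1 returns to the first vertex.

**Shape 3** — `<path>` cubic bezier, stroke `#000000` → score (S503, F2563). Control points (SVG): P0=(106.76,119.85), P1=(107.89,135.78), P2=(53.39,36.15), P3=(42.30,23.48); sampled at t=k/6. Machine vertices: (106.76,109.24) → (103.15,109.97) → (93.01,124.33) → (79.11,146.70) → (64.19,171.45) → (51.00,192.97) → (42.30,205.61). Open path.

**Shape 4** — `<rect>` rectangle, stroke `#000000` → score (S503, F2563). Machine vertices: (31.76,167.68) → (88.48,167.68) → (88.48,87.37) → (31.76,87.37) → (31.76,167.68). Closed: final G1 returns to the first vertex.

(Gcodetools for Inkscape — laser output)
G21
G90
G0 X29.94 Y106.06
M3 S828
G1 X77.35 Y106.06 F1022
G1 X77.35 Y27.61
G1 X29.94 Y27.61
G1 X29.94 Y106.06
M5
G0 X71.93 Y195.74
M3 S828
G1 X91.48 Y195.74 F1022
G1 X91.48 Y154.17
G1 X71.93 Y154.17
G1 X71.93 Y195.74
M5
G0 X106.76 Y109.24
M3 S503
G1 X103.15 Y109.97 F2563
G1 X93.01 Y124.33
G1 X79.11 Y146.70
G1 X64.19 Y171.45
G1 X51.00 Y192.97
G1 X42.30 Y205.61
M5
G0 X31.76 Y167.68
M3 S503
G1 X88.48 Y167.68 F2563
G1 X88.48 Y87.37
G1 X31.76 Y87.37
G1 X31.76 Y167.68
M5
G0 X0.00 Y0.00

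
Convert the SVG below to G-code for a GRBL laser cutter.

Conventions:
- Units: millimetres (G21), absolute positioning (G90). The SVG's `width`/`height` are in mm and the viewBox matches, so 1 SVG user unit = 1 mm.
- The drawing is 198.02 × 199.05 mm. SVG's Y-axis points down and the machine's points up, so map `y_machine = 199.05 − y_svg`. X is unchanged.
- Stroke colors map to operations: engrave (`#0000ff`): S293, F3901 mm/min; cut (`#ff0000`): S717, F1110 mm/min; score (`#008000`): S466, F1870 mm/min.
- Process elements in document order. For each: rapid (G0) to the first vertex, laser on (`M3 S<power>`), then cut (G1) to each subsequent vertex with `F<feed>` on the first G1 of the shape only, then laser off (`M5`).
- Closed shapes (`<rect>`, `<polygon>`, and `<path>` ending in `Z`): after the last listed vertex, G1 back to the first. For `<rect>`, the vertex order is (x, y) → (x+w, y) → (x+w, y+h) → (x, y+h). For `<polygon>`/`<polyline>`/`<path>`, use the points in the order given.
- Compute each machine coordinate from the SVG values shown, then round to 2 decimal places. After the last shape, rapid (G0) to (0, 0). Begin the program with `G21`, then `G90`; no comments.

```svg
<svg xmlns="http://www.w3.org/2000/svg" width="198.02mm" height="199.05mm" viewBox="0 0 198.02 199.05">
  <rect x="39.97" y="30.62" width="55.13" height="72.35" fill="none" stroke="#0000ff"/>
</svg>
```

viewBox `0 0 198.02 199.05` with mm width/height → 1 unit = 1 mm. Flip: y_m = 199.05 − y_svg.

**Shape 1** — `<rect>` rectangle, stroke `#0000ff` → engrave (S293, F3901). Machine vertices: (39.97,168.43) → (95.10,168.43) → (95.10,96.08) → (39.97,96.08) → (39.97,168.43). Closed: final G1 returns to the first vertex.

G21
G90
G0 X39.97 Y168.43
M3 S293
G1 X95.10 Y168.43 F3901
G1 X95.10 Y96.08
G1 X39.97 Y96.08
G1 X39.97 Y168.43
M5
G0 X0.00 Y0.00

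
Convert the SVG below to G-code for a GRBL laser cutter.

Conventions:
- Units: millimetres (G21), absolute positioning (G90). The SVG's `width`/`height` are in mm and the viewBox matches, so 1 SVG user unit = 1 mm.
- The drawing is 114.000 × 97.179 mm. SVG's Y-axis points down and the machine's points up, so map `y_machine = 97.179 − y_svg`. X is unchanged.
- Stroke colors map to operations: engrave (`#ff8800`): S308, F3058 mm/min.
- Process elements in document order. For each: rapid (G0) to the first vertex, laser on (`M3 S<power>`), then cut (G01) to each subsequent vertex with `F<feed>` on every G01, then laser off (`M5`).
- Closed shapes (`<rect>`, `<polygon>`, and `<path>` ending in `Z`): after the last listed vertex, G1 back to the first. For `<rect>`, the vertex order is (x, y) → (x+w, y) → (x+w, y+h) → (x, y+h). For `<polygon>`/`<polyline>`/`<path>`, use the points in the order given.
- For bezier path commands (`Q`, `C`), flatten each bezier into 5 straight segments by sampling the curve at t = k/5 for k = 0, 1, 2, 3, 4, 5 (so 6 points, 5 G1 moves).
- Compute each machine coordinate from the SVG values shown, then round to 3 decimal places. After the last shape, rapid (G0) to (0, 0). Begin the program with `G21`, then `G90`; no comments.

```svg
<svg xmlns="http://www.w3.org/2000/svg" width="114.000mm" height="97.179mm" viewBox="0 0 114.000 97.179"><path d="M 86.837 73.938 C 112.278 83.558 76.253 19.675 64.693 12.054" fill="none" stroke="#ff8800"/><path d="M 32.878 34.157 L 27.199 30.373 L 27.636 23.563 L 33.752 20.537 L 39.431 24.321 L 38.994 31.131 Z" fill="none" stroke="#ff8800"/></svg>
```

G21
G90
G0 X86.837 Y23.241
M3 S308
G01 X95.413 Y25.251 F3058
G01 X93.362 Y38.673 F3058
G01 X84.809 Y57.279 F3058
G01 X73.877 Y74.839 F3058
G01 X64.693 Y85.125 F3058
M5
G0 X32.878 Y63.022
M3 S308
G01 X27.199 Y66.806 F3058
G01 X27.636 Y73.616 F3058
G01 X33.752 Y76.642 F3058
G01 X39.431 Y72.858 F3058
G01 X38.994 Y66.048 F3058
G01 X32.878 Y63.022 F3058
M5
G0 X0.000 Y0.000

1 u = 1 mm; y_m = 97.179 − y.

[1] `<path>` cubic bezier, #ff8800→engrave S308 F3058: (86.837,23.241) → (95.413,25.251) → (93.362,38.673) → (84.809,57.279) → (73.877,74.839) → (64.693,85.125)

[2] `<path>` regular polygon, #ff8800→engrave S308 F3058: (32.878,63.022) → (27.199,66.806) → (27.636,73.616) → (33.752,76.642) → (39.431,72.858) → (38.994,66.048) → (32.878,63.022) (closed)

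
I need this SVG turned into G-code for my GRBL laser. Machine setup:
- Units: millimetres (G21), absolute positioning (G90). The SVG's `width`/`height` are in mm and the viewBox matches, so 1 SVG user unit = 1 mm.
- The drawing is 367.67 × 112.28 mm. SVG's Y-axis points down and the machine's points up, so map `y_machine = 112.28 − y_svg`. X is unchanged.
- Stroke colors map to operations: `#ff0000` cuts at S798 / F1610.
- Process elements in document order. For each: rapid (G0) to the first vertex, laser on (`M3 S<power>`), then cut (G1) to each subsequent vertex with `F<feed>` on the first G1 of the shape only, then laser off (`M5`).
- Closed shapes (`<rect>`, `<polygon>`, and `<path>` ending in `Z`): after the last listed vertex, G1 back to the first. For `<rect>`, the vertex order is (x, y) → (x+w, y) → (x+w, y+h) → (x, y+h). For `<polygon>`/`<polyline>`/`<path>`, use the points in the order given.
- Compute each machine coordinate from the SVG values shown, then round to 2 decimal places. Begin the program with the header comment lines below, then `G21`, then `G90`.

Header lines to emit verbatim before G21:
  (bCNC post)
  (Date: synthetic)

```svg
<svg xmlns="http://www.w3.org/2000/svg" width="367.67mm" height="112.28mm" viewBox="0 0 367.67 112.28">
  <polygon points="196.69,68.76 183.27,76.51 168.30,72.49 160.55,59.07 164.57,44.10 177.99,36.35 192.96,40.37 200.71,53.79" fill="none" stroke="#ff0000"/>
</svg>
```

(bCNC post)
(Date: synthetic)
G21
G90
G0 X196.69 Y43.52
M3 S798
G1 X183.27 Y35.77 F1610
G1 X168.30 Y39.79
G1 X160.55 Y53.21
G1 X164.57 Y68.18
G1 X177.99 Y75.93
G1 X192.96 Y71.91
G1 X200.71 Y58.49
G1 X196.69 Y43.52
M5

viewBox `0 0 367.67 112.28` with mm width/height → 1 unit = 1 mm. Flip: y_m = 112.28 − y_svg.

**Shape 1** — `<polygon>` regular polygon, stroke `#ff0000` → cut (S798, F1610). Machine vertices: (196.69,43.52) → (183.27,35.77) → (168.30,39.79) → (160.55,53.21) → (164.57,68.18) → (177.99,75.93) → (192.96,71.91) → (200.71,58.49) → (196.69,43.52). Closed: final G1 returns to the first vertex.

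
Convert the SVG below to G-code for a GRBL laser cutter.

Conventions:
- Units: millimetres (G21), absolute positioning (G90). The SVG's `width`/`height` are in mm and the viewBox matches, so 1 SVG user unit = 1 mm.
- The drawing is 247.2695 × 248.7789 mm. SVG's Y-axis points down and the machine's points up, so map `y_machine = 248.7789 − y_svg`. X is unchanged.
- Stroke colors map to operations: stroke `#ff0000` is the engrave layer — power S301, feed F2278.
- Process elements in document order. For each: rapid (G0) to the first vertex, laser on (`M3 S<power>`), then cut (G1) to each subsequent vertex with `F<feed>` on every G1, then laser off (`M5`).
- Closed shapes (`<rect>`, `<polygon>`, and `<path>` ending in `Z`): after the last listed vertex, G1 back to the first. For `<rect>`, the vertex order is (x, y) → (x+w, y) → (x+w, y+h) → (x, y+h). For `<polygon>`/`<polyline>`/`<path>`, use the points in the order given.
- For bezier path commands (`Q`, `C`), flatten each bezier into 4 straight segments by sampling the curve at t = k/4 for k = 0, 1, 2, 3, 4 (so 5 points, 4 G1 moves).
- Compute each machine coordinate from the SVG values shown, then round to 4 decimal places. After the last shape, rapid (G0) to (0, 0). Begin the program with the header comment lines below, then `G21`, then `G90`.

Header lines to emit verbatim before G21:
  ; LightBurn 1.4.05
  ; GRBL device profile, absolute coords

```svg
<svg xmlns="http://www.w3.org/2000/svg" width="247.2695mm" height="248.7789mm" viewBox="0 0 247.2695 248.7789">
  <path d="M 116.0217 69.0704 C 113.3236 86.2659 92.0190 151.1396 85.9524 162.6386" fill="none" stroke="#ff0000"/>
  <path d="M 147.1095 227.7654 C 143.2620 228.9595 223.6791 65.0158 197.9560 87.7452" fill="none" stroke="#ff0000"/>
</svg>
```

Since the viewBox matches the mm dimensions, user units are millimetres directly. The only transform is the Y-flip y_m = 248.7789 − y_svg.

Shape 1 is a cubic bezier drawn with `<path>`. Its stroke #ff0000 means engrave at S301, F2278. After flipping Y the toolpath is (116.0217,179.7085) → (111.0382,159.4512) → (102.2502,130.7882) → (92.8307,103.1934) → (85.9524,86.1403).

Shape 2 is a cubic bezier drawn with `<path>`. Its stroke #ff0000 means engrave at S301, F2278. After flipping Y the toolpath is (147.1095,21.0135) → (157.0484,45.5842) → (180.7361,99.0993) → (200.3221,148.5766) → (197.9560,161.0337).

; LightBurn 1.4.05
; GRBL device profile, absolute coords
G21
G90
G0 X116.0217 Y179.7085
M3 S301
G1 X111.0382 Y159.4512 F2278
G1 X102.2502 Y130.7882 F2278
G1 X92.8307 Y103.1934 F2278
G1 X85.9524 Y86.1403 F2278
M5
G0 X147.1095 Y21.0135
M3 S301
G1 X157.0484 Y45.5842 F2278
G1 X180.7361 Y99.0993 F2278
G1 X200.3221 Y148.5766 F2278
G1 X197.9560 Y161.0337 F2278
M5
G0 X0.0000 Y0.0000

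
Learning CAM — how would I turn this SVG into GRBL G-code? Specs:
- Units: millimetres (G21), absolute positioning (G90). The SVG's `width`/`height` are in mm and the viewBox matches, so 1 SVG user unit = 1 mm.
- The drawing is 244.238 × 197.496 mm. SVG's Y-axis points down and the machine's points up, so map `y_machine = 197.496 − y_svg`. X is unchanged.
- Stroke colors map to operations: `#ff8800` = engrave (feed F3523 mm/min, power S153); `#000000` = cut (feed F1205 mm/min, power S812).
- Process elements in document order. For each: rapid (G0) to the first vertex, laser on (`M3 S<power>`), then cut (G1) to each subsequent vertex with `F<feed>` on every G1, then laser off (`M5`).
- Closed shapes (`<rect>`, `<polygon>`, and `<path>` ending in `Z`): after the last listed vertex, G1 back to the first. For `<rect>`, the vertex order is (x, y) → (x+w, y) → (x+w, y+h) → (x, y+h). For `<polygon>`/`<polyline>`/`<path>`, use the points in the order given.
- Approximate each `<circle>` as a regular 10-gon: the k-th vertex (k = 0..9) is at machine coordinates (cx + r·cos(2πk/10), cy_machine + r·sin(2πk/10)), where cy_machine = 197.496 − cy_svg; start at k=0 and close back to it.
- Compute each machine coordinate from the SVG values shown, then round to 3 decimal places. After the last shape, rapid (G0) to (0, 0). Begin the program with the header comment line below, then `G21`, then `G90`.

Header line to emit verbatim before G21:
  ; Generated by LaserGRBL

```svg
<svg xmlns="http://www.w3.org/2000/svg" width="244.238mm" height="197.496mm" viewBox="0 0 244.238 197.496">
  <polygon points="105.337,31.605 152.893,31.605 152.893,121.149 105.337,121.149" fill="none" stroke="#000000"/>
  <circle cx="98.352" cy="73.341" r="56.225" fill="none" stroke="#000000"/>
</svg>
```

; Generated by LaserGRBL
G21
G90
G0 X105.337 Y165.891
M3 S812
G1 X152.893 Y165.891 F1205
G1 X152.893 Y76.347 F1205
G1 X105.337 Y76.347 F1205
G1 X105.337 Y165.891 F1205
M5
G0 X154.577 Y124.155
M3 S812
G1 X143.839 Y157.203 F1205
G1 X115.726 Y177.628 F1205
G1 X80.978 Y177.628 F1205
G1 X52.865 Y157.203 F1205
G1 X42.127 Y124.155 F1205
G1 X52.865 Y91.107 F1205
G1 X80.978 Y70.682 F1205
G1 X115.726 Y70.682 F1205
G1 X143.839 Y91.107 F1205
G1 X154.577 Y124.155 F1205
M5
G0 X0.000 Y0.000

Since the viewBox matches the mm dimensions, user units are millimetres directly. The only transform is the Y-flip y_m = 197.496 − y_svg.

Shape 1 is a rectangle drawn with `<polygon>`. Its stroke #000000 means cut at S812, F1205. After flipping Y the toolpath is (105.337,165.891) → (152.893,165.891) → (152.893,76.347) → (105.337,76.347) → (105.337,165.891), returning to the start.

Shape 2 is a circle drawn with `<circle>`. Its stroke #000000 means cut at S812, F1205. After flipping Y the toolpath is (154.577,124.155) → (143.839,157.203) → (115.726,177.628) → (80.978,177.628) → (52.865,157.203) → (42.127,124.155) → (52.865,91.107) → (80.978,70.682) → (115.726,70.682) → (143.839,91.107) → (154.577,124.155), returning to the start.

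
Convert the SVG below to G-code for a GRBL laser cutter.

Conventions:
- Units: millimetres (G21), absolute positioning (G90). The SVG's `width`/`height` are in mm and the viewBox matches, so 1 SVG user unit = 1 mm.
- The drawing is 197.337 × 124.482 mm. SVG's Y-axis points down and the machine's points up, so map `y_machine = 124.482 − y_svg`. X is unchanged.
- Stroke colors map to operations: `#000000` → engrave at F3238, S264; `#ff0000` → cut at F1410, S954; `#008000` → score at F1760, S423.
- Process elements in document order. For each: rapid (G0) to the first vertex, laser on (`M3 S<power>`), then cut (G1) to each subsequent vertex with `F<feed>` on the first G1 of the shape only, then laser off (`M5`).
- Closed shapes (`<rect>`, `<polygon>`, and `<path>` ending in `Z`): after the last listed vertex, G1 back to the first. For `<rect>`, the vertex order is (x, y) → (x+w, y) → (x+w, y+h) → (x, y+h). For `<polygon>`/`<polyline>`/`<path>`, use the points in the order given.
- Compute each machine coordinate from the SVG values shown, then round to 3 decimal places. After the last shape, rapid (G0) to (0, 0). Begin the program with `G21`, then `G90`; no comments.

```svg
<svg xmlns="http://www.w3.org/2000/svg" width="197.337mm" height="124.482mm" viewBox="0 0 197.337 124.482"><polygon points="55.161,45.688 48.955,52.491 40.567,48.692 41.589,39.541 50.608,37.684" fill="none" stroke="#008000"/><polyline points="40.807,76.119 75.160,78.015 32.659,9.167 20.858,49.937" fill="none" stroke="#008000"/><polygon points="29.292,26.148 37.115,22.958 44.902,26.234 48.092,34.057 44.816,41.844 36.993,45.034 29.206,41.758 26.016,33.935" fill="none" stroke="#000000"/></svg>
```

G21
G90
G0 X55.161 Y78.794
M3 S423
G1 X48.955 Y71.991 F1760
G1 X40.567 Y75.790
G1 X41.589 Y84.941
G1 X50.608 Y86.798
G1 X55.161 Y78.794
M5
G0 X40.807 Y48.363
M3 S423
G1 X75.160 Y46.467 F1760
G1 X32.659 Y115.315
G1 X20.858 Y74.545
M5
G0 X29.292 Y98.334
M3 S264
G1 X37.115 Y101.524 F3238
G1 X44.902 Y98.248
G1 X48.092 Y90.425
G1 X44.816 Y82.638
G1 X36.993 Y79.448
G1 X29.206 Y82.724
G1 X26.016 Y90.547
G1 X29.292 Y98.334
M5
G0 X0.000 Y0.000

Since the viewBox matches the mm dimensions, user units are millimetres directly. The only transform is the Y-flip y_m = 124.482 − y_svg.

Shape 1 is a regular polygon drawn with `<polygon>`. Its stroke #008000 means score at S423, F1760. After flipping Y the toolpath is (55.161,78.794) → (48.955,71.991) → (40.567,75.790) → (41.589,84.941) → (50.608,86.798) → (55.161,78.794), returning to the start.

Shape 2 is a open polyline drawn with `<polyline>`. Its stroke #008000 means score at S423, F1760. After flipping Y the toolpath is (40.807,48.363) → (75.160,46.467) → (32.659,115.315) → (20.858,74.545).

Shape 3 is a regular polygon drawn with `<polygon>`. Its stroke #000000 means engrave at S264, F3238. After flipping Y the toolpath is (29.292,98.334) → (37.115,101.524) → (44.902,98.248) → (48.092,90.425) → (44.816,82.638) → (36.993,79.448) → (29.206,82.724) → (26.016,90.547) → (29.292,98.334), returning to the start.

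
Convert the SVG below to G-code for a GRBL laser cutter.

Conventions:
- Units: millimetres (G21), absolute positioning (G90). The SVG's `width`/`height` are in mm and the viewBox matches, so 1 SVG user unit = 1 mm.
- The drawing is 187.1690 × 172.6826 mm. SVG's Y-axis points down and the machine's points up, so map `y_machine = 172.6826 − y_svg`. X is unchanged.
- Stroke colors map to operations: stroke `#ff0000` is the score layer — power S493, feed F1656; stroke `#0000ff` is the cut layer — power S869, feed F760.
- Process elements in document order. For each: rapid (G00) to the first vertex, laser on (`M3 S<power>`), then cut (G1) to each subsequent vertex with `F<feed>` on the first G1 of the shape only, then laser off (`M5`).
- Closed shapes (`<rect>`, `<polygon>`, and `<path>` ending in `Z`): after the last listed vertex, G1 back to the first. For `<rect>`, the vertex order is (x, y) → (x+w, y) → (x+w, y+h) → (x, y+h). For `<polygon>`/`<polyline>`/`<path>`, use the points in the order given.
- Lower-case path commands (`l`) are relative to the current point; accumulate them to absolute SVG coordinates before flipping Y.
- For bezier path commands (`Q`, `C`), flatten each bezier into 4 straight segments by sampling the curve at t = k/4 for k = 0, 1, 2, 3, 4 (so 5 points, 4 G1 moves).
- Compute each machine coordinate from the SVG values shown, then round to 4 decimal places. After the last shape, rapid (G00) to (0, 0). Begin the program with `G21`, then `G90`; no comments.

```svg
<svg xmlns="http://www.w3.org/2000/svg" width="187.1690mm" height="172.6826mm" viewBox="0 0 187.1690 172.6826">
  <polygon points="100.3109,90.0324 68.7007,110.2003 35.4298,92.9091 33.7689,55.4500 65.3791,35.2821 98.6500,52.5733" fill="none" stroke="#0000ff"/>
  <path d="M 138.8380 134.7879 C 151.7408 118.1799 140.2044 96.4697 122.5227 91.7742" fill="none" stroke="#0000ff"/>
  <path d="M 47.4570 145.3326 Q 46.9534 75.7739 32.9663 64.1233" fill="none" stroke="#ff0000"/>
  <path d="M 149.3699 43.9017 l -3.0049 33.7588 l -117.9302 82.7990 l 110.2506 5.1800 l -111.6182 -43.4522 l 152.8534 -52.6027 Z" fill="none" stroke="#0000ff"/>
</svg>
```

viewBox `0 0 187.1690 172.6826` with mm width/height → 1 unit = 1 mm. Flip: y_m = 172.6826 − y_svg.

**Shape 1** — `<polygon>` regular polygon, stroke `#0000ff` → cut (S869, F760). Machine vertices: (100.3109,82.6502) → (68.7007,62.4823) → (35.4298,79.7735) → (33.7689,117.2326) → (65.3791,137.4005) → (98.6500,120.1093) → (100.3109,82.6502). Closed: final G1 returns to the first vertex.

**Shape 2** — `<path>` cubic bezier, stroke `#0000ff` → cut (S869, F760). Control points (SVG): P0=(138.8380,134.7879), P1=(151.7408,118.1799), P2=(140.2044,96.4697), P3=(122.5227,91.7742); sampled at t=k/4. Machine vertices: (138.8380,37.8947) → (144.2186,50.9618) → (142.1495,63.8687) → (134.3459,74.5421) → (122.5227,80.9084). Open path.

**Shape 3** — `<path>` quadratic bezier, stroke `#ff0000` → score (S493, F1656). Control points (SVG): P0=(47.4570,145.3326), P1=(46.9534,75.7739), P2=(32.9663,64.1233); sampled at t=k/4. Machine vertices: (47.4570,27.3500) → (46.3625,58.5101) → (43.5825,82.4317) → (39.1171,99.1147) → (32.9663,108.5593). Open path.

**Shape 4** — `<path>` closed polygon, stroke `#0000ff` → cut (S869, F760). Machine vertices: (149.3699,128.7809) → (146.3650,95.0221) → (28.4348,12.2231) → (138.6854,7.0431) → (27.0672,50.4953) → (179.9206,103.0980) → (149.3699,128.7809). Closed: final G1 returns to the first vertex.

G21
G90
G00 X100.3109 Y82.6502
M3 S869
G1 X68.7007 Y62.4823 F760
G1 X35.4298 Y79.7735
G1 X33.7689 Y117.2326
G1 X65.3791 Y137.4005
G1 X98.6500 Y120.1093
G1 X100.3109 Y82.6502
M5
G00 X138.8380 Y37.8947
M3 S869
G1 X144.2186 Y50.9618 F760
G1 X142.1495 Y63.8687
G1 X134.3459 Y74.5421
G1 X122.5227 Y80.9084
M5
G00 X47.4570 Y27.3500
M3 S493
G1 X46.3625 Y58.5101 F1656
G1 X43.5825 Y82.4317
G1 X39.1171 Y99.1147
G1 X32.9663 Y108.5593
M5
G00 X149.3699 Y128.7809
M3 S869
G1 X146.3650 Y95.0221 F760
G1 X28.4348 Y12.2231
G1 X138.6854 Y7.0431
G1 X27.0672 Y50.4953
G1 X179.9206 Y103.0980
G1 X149.3699 Y128.7809
M5
G00 X0.0000 Y0.0000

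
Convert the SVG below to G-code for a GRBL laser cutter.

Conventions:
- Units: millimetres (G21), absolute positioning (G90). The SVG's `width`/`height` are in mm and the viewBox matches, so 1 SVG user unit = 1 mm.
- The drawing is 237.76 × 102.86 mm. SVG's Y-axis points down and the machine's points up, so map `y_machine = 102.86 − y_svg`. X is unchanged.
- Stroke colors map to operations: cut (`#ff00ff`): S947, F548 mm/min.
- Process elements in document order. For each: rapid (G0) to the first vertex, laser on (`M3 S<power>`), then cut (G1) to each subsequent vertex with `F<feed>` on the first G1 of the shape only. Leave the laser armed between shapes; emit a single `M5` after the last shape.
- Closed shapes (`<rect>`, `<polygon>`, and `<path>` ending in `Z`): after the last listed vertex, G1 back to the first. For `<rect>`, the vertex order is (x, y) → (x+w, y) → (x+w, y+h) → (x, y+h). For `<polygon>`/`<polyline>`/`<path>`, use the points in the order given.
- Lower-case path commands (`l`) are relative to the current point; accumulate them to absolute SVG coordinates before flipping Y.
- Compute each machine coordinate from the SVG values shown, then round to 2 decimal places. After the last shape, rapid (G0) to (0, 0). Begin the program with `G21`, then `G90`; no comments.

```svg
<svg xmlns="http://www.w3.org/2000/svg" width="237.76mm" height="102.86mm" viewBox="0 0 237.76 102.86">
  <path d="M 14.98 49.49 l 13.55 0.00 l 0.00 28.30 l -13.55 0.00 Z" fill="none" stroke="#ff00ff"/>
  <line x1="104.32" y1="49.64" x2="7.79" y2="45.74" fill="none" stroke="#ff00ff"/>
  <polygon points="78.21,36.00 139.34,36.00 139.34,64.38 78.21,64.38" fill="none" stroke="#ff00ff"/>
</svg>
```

G21
G90
G0 X14.98 Y53.37
M3 S947
G1 X28.53 Y53.37 F548
G1 X28.53 Y25.07
G1 X14.98 Y25.07
G1 X14.98 Y53.37
G0 X104.32 Y53.22
M3 S947
G1 X7.79 Y57.12 F548
G0 X78.21 Y66.86
M3 S947
G1 X139.34 Y66.86 F548
G1 X139.34 Y38.48
G1 X78.21 Y38.48
G1 X78.21 Y66.86
M5
G0 X0.00 Y0.00

Since the viewBox matches the mm dimensions, user units are millimetres directly. The only transform is the Y-flip y_m = 102.86 − y_svg.

Shape 1 is a rectangle drawn with `<path>`. Its stroke #ff00ff means cut at S947, F548. After flipping Y the toolpath is (14.98,53.37) → (28.53,53.37) → (28.53,25.07) → (14.98,25.07) → (14.98,53.37), returning to the start.

Shape 2 is a line segment drawn with `<line>`. Its stroke #ff00ff means cut at S947, F548. After flipping Y the toolpath is (104.32,53.22) → (7.79,57.12).

Shape 3 is a rectangle drawn with `<polygon>`. Its stroke #ff00ff means cut at S947, F548. After flipping Y the toolpath is (78.21,66.86) → (139.34,66.86) → (139.34,38.48) → (78.21,38.48) → (78.21,66.86), returning to the start.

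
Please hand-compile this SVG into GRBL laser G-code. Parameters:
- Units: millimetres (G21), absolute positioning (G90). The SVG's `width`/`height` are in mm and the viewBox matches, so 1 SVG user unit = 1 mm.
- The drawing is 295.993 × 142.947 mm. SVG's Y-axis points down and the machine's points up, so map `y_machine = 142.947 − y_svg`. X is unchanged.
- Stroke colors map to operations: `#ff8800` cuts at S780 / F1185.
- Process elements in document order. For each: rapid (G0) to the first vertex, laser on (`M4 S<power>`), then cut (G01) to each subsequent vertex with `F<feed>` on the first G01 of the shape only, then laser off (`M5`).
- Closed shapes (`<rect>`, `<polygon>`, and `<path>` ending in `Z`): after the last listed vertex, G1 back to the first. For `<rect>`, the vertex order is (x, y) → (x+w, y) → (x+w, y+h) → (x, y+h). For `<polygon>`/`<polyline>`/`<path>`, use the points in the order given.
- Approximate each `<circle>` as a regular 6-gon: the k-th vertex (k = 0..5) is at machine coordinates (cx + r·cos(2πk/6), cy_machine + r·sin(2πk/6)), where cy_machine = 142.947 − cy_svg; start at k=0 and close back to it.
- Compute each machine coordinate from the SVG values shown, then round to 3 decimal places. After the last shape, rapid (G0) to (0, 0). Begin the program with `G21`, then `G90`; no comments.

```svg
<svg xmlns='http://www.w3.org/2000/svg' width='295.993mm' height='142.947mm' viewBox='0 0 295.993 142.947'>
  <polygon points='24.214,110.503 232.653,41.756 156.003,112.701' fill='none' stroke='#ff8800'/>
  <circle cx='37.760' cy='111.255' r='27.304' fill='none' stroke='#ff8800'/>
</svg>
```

Since the viewBox matches the mm dimensions, user units are millimetres directly. The only transform is the Y-flip y_m = 142.947 − y_svg.

Shape 1 is a closed polygon drawn with `<polygon>`. Its stroke #ff8800 means cut at S780, F1185. After flipping Y the toolpath is (24.214,32.444) → (232.653,101.191) → (156.003,30.246) → (24.214,32.444), returning to the start.

Shape 2 is a circle drawn with `<circle>`. Its stroke #ff8800 means cut at S780, F1185. After flipping Y the toolpath is (65.064,31.692) → (51.412,55.338) → (24.108,55.338) → (10.456,31.692) → (24.108,8.046) → (51.412,8.046) → (65.064,31.692), returning to the start.

G21
G90
G0 X24.214 Y32.444
M4 S780
G01 X232.653 Y101.191 F1185
G01 X156.003 Y30.246
G01 X24.214 Y32.444
M5
G0 X65.064 Y31.692
M4 S780
G01 X51.412 Y55.338 F1185
G01 X24.108 Y55.338
G01 X10.456 Y31.692
G01 X24.108 Y8.046
G01 X51.412 Y8.046
G01 X65.064 Y31.692
M5
G0 X0.000 Y0.000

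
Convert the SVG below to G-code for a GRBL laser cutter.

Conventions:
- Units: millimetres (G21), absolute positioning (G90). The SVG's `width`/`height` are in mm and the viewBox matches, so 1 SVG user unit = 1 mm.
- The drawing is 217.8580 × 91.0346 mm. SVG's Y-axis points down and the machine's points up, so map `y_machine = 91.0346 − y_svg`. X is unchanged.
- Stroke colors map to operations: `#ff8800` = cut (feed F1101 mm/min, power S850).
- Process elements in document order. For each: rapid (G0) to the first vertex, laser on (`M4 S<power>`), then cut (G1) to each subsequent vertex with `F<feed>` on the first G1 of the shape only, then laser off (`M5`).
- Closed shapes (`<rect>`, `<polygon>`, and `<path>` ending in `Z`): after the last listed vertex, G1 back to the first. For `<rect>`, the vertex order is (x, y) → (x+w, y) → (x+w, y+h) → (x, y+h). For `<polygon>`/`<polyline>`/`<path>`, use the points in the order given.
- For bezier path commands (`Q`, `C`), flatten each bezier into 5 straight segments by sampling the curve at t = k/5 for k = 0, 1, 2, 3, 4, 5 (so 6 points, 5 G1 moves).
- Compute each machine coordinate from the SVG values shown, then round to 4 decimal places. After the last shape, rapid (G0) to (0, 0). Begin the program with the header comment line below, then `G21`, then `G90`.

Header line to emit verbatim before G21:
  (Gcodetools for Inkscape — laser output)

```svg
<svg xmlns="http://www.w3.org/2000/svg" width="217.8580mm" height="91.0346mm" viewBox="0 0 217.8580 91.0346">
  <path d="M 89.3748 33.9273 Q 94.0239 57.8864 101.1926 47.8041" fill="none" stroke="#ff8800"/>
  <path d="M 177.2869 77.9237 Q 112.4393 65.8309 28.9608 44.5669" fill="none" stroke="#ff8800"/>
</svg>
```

1 u = 1 mm; y_m = 91.0346 − y.

[1] `<path>` quadratic bezier, #ff8800→cut S850 F1101: (89.3748,57.1073) → (91.3352,48.8853) → (93.4972,43.3866) → (95.8608,40.6113) → (98.4259,40.5592) → (101.1926,43.2305)

[2] `<path>` quadratic bezier, #ff8800→cut S850 F1101: (177.2869,13.1109) → (150.6026,18.3149) → (122.4279,24.2525) → (92.7627,30.9239) → (61.6070,38.3289) → (28.9608,46.4677)

(Gcodetools for Inkscape — laser output)
G21
G90
G0 X89.3748 Y57.1073
M4 S850
G1 X91.3352 Y48.8853 F1101
G1 X93.4972 Y43.3866
G1 X95.8608 Y40.6113
G1 X98.4259 Y40.5592
G1 X101.1926 Y43.2305
M5
G0 X177.2869 Y13.1109
M4 S850
G1 X150.6026 Y18.3149 F1101
G1 X122.4279 Y24.2525
G1 X92.7627 Y30.9239
G1 X61.6070 Y38.3289
G1 X28.9608 Y46.4677
M5
G0 X0.0000 Y0.0000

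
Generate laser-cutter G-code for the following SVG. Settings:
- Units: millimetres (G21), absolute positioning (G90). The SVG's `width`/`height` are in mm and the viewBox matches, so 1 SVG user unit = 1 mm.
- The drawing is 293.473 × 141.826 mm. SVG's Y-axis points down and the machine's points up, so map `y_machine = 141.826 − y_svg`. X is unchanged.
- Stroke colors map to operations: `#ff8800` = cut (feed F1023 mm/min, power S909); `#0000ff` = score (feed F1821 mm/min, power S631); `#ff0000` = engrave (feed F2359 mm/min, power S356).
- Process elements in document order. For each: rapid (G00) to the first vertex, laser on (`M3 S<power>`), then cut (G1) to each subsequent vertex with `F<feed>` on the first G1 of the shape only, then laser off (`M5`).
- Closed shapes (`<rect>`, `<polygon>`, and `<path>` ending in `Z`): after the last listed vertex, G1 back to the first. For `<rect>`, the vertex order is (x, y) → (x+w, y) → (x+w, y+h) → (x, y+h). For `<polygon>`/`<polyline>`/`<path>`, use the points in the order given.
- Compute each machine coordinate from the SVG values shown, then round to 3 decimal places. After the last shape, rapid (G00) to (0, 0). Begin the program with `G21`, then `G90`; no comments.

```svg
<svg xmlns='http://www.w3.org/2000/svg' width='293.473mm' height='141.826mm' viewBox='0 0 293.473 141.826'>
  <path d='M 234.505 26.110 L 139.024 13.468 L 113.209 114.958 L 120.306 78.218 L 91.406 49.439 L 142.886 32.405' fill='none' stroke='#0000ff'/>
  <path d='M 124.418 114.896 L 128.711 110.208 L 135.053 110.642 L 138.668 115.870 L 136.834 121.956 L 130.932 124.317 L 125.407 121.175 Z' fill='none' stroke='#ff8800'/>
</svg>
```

G21
G90
G00 X234.505 Y115.716
M3 S631
G1 X139.024 Y128.358 F1821
G1 X113.209 Y26.868
G1 X120.306 Y63.608
G1 X91.406 Y92.387
G1 X142.886 Y109.421
M5
G00 X124.418 Y26.930
M3 S909
G1 X128.711 Y31.618 F1023
G1 X135.053 Y31.184
G1 X138.668 Y25.956
G1 X136.834 Y19.870
G1 X130.932 Y17.509
G1 X125.407 Y20.651
G1 X124.418 Y26.930
M5
G00 X0.000 Y0.000

viewBox `0 0 293.473 141.826` with mm width/height → 1 unit = 1 mm. Flip: y_m = 141.826 − y_svg.

**Shape 1** — `<path>` open polyline, stroke `#0000ff` → score (S631, F1821). Machine vertices: (234.505,115.716) → (139.024,128.358) → (113.209,26.868) → (120.306,63.608) → (91.406,92.387) → (142.886,109.421). Open path.

**Shape 2** — `<path>` regular polygon, stroke `#ff8800` → cut (S909, F1023). Machine vertices: (124.418,26.930) → (128.711,31.618) → (135.053,31.184) → (138.668,25.956) → (136.834,19.870) → (130.932,17.509) → (125.407,20.651) → (124.418,26.930). Closed: final G1 returns to the first vertex.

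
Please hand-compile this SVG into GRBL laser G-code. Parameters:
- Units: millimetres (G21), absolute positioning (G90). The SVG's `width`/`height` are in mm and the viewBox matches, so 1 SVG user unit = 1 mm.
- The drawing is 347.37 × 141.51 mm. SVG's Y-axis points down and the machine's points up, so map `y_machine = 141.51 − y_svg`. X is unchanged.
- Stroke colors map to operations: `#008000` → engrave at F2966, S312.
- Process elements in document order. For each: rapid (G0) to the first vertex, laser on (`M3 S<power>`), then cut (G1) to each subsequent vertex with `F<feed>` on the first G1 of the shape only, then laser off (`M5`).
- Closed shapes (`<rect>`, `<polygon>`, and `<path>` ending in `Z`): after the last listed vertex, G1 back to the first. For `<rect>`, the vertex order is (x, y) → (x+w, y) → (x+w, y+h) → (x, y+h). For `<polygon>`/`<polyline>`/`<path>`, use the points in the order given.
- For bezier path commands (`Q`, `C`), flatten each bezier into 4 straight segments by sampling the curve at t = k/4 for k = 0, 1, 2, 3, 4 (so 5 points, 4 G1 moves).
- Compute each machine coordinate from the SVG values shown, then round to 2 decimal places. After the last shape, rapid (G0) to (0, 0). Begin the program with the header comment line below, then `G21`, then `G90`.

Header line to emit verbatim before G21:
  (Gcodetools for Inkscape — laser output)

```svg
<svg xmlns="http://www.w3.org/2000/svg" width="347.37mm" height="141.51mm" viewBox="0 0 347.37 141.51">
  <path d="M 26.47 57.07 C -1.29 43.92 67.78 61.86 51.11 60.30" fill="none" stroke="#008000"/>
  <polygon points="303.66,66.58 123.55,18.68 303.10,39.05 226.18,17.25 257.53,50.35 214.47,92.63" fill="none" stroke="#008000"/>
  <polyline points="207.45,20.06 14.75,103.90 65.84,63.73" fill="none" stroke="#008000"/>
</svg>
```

(Gcodetools for Inkscape — laser output)
G21
G90
G0 X26.47 Y84.44
M3 S312
G1 X20.95 Y89.26 F2966
G1 X34.63 Y87.17
G1 X50.39 Y82.91
G1 X51.11 Y81.21
M5
G0 X303.66 Y74.93
M3 S312
G1 X123.55 Y122.83 F2966
G1 X303.10 Y102.46
G1 X226.18 Y124.26
G1 X257.53 Y91.16
G1 X214.47 Y48.88
G1 X303.66 Y74.93
M5
G0 X207.45 Y121.45
M3 S312
G1 X14.75 Y37.61 F2966
G1 X65.84 Y77.78
M5
G0 X0.00 Y0.00

1 u = 1 mm; y_m = 141.51 − y.

[1] `<path>` cubic bezier, #008000→engrave S312 F2966: (26.47,84.44) → (20.95,89.26) → (34.63,87.17) → (50.39,82.91) → (51.11,81.21)

[2] `<polygon>` closed polygon, #008000→engrave S312 F2966: (303.66,74.93) → (123.55,122.83) → (303.10,102.46) → (226.18,124.26) → (257.53,91.16) → (214.47,48.88) → (303.66,74.93) (closed)

[3] `<polyline>` open polyline, #008000→engrave S312 F2966: (207.45,121.45) → (14.75,37.61) → (65.84,77.78)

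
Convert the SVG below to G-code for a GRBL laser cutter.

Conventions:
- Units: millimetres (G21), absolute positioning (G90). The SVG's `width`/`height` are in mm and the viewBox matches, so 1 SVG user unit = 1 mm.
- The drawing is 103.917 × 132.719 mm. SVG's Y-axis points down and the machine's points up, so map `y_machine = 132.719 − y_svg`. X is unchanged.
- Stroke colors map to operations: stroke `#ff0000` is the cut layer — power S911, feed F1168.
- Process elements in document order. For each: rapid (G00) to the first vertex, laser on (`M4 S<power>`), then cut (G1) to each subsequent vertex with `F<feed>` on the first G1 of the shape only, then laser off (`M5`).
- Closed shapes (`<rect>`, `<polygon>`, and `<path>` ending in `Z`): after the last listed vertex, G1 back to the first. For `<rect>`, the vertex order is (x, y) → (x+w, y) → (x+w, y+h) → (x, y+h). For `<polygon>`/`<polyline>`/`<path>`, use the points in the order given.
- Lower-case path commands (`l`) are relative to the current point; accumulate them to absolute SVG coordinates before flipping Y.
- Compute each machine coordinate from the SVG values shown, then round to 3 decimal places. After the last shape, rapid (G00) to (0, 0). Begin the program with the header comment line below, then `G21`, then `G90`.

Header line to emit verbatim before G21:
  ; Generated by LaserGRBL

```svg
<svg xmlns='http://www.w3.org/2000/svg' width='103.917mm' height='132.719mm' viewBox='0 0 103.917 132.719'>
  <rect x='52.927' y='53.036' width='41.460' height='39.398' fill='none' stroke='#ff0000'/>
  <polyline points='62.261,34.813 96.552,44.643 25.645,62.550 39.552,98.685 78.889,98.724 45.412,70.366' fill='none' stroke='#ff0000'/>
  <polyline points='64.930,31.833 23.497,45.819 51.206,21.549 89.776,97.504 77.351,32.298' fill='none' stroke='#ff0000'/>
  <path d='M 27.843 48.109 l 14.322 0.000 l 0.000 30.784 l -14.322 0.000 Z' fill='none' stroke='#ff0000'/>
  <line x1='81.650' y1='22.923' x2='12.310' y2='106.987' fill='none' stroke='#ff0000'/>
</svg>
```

; Generated by LaserGRBL
G21
G90
G00 X52.927 Y79.683
M4 S911
G1 X94.387 Y79.683 F1168
G1 X94.387 Y40.285
G1 X52.927 Y40.285
G1 X52.927 Y79.683
M5
G00 X62.261 Y97.906
M4 S911
G1 X96.552 Y88.076 F1168
G1 X25.645 Y70.169
G1 X39.552 Y34.034
G1 X78.889 Y33.995
G1 X45.412 Y62.353
M5
G00 X64.930 Y100.886
M4 S911
G1 X23.497 Y86.900 F1168
G1 X51.206 Y111.170
G1 X89.776 Y35.215
G1 X77.351 Y100.421
M5
G00 X27.843 Y84.610
M4 S911
G1 X42.165 Y84.610 F1168
G1 X42.165 Y53.826
G1 X27.843 Y53.826
G1 X27.843 Y84.610
M5
G00 X81.650 Y109.796
M4 S911
G1 X12.310 Y25.732 F1168
M5
G00 X0.000 Y0.000

viewBox `0 0 103.917 132.719` with mm width/height → 1 unit = 1 mm. Flip: y_m = 132.719 − y_svg.

**Shape 1** — `<rect>` rectangle, stroke `#ff0000` → cut (S911, F1168). Machine vertices: (52.927,79.683) → (94.387,79.683) → (94.387,40.285) → (52.927,40.285) → (52.927,79.683). Closed: final G1 returns to the first vertex.

**Shape 2** — `<polyline>` open polyline, stroke `#ff0000` → cut (S911, F1168). Machine vertices: (62.261,97.906) → (96.552,88.076) → (25.645,70.169) → (39.552,34.034) → (78.889,33.995) → (45.412,62.353). Open path.

**Shape 3** — `<polyline>` open polyline, stroke `#ff0000` → cut (S911, F1168). Machine vertices: (64.930,100.886) → (23.497,86.900) → (51.206,111.170) → (89.776,35.215) → (77.351,100.421). Open path.

**Shape 4** — `<path>` rectangle, stroke `#ff0000` → cut (S911, F1168). Machine vertices: (27.843,84.610) → (42.165,84.610) → (42.165,53.826) → (27.843,53.826) → (27.843,84.610). Closed: final G1 returns to the first vertex.

**Shape 5** — `<line>` line segment, stroke `#ff0000` → cut (S911, F1168). Machine vertices: (81.650,109.796) → (12.310,25.732). Open path.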